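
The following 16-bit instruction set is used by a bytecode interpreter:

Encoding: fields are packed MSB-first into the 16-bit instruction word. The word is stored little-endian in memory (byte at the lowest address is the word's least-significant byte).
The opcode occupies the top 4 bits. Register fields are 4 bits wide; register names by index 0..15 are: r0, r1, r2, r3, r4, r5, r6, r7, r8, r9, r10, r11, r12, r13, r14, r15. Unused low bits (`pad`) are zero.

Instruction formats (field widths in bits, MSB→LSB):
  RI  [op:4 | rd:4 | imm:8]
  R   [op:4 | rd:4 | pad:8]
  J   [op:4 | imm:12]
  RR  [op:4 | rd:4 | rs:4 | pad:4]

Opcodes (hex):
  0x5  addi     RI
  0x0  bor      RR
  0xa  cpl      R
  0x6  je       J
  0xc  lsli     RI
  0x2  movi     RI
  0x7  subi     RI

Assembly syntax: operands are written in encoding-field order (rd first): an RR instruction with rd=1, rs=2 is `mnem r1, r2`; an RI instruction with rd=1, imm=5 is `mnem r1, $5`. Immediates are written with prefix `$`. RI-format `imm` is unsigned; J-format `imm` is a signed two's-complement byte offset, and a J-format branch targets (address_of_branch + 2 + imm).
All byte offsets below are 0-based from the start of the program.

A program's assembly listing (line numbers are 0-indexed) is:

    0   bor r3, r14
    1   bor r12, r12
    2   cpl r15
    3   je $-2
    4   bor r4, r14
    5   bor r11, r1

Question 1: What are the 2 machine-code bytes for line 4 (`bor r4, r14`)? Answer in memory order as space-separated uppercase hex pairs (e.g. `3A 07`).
line 4 (bor): pack op=0x0:4|rd=4:4|rs=14:4|pad=0:4 = 0x04e0; little→ e0 04

E0 04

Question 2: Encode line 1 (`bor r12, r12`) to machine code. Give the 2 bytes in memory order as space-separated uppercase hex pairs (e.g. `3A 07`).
C0 0C

L1: bor op=0x0:4|rd=12:4|rs=12:4|pad=0:4 ⇒ 0x0cc0 ⇒ little c0 0c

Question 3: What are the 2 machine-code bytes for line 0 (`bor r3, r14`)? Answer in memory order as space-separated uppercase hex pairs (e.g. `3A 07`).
E0 03

0. bor fields op=0x0:4|rd=3:4|rs=14:4|pad=0:4 → word 03e0h → e0 03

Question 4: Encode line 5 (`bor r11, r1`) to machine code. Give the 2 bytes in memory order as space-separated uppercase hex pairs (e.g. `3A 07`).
line 5 (bor): pack op=0x0:4|rd=11:4|rs=1:4|pad=0:4 = 0x0b10; little→ 10 0b

10 0B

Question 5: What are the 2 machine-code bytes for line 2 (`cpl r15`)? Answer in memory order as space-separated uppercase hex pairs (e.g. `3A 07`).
00 AF

L2: cpl op=0xa:4|rd=15:4|pad=0:8 ⇒ 0xaf00 ⇒ little 00 af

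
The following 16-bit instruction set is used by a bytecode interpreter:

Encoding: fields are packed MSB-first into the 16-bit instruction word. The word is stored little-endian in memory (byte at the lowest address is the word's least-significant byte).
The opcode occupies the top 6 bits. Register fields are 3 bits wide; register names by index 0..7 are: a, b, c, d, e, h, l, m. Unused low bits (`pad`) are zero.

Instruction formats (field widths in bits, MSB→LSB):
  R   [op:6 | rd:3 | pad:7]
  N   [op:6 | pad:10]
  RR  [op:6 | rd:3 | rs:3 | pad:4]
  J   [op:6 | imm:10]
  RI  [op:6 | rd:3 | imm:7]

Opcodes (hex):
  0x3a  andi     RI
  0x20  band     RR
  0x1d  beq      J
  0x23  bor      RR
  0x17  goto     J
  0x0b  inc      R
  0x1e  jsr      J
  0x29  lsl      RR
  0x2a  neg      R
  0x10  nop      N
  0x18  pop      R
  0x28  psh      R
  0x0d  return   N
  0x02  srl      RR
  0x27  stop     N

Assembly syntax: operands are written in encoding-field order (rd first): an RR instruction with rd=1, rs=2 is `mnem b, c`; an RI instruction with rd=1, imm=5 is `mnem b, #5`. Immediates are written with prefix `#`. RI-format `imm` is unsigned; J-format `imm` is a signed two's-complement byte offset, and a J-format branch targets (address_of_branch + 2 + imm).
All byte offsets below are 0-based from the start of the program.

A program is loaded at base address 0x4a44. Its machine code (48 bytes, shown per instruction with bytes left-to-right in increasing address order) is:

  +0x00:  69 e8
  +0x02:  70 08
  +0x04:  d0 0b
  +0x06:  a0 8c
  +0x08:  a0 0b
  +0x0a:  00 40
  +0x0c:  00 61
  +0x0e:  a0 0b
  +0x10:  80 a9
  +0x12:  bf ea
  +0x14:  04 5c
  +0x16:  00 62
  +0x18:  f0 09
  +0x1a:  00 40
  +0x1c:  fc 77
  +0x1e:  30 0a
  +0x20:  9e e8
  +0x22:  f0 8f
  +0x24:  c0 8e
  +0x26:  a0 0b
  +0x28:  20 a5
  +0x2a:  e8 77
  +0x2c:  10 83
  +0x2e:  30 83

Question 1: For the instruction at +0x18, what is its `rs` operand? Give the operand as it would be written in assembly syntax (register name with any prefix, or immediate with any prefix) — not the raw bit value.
m

[18] f0 09 → 0x09f0
  top 6b → 0x2 → srl [RR]
  rd@[9:7]=0x3 ⇒ d
  rs@[6:4]=0x7 ⇒ m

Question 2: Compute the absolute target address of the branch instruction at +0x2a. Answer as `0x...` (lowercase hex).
0x4a58

+0x2a: e8 77 ⇒ word 0x77e8 (little)
  opcode bits[15:10]=0x1d: beq/J
  imm: (w>>0)&0x3ff=0x3e8 (s10→-24) → #-24
  target = base 0x4a44 + off 0x2a + 2 + imm -24 = 0x4a58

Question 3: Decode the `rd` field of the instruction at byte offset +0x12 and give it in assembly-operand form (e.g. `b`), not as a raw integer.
off 0x12: read bf ea as little → 0xeabf
  op=0xeabf>>10=0x3a ⇒ andi (RI)
  [9:7] rd=5 = h
  [6:0] imm=63 = #63

h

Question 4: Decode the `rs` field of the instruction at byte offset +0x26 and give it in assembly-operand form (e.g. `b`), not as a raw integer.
+0x26: a0 0b ⇒ word 0x0ba0 (little)
  opcode bits[15:10]=0x2: srl/RR
  rd@[9:7]=0x7 ⇒ m
  rs@[6:4]=0x2 ⇒ c

c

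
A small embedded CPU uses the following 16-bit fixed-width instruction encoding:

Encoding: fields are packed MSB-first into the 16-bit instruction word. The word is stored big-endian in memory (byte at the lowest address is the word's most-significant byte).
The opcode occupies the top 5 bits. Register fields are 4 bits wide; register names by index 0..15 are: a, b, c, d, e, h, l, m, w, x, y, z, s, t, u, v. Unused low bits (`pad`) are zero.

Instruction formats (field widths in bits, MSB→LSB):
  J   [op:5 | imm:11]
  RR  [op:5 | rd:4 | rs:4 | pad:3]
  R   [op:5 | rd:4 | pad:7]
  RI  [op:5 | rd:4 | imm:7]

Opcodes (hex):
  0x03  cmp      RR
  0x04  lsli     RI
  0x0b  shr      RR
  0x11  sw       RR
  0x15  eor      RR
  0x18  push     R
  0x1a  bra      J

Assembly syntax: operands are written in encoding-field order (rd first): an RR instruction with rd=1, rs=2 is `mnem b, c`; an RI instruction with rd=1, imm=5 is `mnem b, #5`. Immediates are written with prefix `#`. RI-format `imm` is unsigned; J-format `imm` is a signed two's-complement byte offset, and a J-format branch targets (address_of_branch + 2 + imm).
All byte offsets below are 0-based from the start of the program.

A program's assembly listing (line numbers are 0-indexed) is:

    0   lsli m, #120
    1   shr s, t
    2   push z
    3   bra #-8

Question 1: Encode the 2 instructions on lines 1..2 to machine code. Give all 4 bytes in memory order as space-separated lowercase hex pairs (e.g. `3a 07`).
5e 68 c5 80

L1: shr op=0xb:5|rd=12:4|rs=13:4|pad=0:3 ⇒ 0x5e68 ⇒ big 5e 68
L2: push op=0x18:5|rd=11:4|pad=0:7 ⇒ 0xc580 ⇒ big c5 80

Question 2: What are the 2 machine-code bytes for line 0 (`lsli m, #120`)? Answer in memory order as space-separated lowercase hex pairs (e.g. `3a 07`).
23 f8

0. lsli fields op=0x4:5|rd=7:4|imm=120:7 → word 23f8h → 23 f8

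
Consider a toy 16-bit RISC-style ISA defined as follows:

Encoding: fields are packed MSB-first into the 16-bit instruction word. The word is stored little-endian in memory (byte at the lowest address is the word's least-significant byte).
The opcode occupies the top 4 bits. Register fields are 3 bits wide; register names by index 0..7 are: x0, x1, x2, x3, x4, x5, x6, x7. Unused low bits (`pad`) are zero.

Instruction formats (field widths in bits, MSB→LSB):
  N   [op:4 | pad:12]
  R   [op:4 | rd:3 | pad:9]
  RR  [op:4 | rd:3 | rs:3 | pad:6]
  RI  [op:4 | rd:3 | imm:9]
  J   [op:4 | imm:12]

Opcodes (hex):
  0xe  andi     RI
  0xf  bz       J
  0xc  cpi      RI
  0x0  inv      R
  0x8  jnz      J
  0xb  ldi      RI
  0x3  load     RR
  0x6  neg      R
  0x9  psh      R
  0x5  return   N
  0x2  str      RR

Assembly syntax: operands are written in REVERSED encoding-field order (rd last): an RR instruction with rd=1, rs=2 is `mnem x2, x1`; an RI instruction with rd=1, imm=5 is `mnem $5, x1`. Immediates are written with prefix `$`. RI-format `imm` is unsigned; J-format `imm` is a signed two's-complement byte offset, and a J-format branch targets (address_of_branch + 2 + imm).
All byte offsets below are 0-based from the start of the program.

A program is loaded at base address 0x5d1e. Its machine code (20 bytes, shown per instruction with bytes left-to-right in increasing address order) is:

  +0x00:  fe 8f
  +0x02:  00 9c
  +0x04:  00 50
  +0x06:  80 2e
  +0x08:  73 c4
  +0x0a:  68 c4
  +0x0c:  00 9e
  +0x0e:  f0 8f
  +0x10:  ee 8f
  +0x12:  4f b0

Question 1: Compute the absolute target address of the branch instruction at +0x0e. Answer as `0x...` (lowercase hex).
0x5d1e

@+0e  little-endian(f0 8f) = 0x8ff0
  opcode bits[15:12]=0x8: jnz/J
  [11:0] imm=4080 (s12→-16) = $-16
  target = base 0x5d1e + off 0x0e + 2 + imm -16 = 0x5d1e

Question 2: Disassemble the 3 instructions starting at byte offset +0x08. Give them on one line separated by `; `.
+0x08: 73 c4 ⇒ word 0xc473 (little)
  op=0xc473>>12=0xc ⇒ cpi (RI)
  rd: (w>>9)&0x7=0x2 → x2
  imm: (w>>0)&0x1ff=0x73 → $115
+0x0a: 68 c4 ⇒ word 0xc468 (little)
  op=0xc468>>12=0xc ⇒ cpi (RI)
  rd: (w>>9)&0x7=0x2 → x2
  imm: (w>>0)&0x1ff=0x68 → $104
+0x0c: 00 9e ⇒ word 0x9e00 (little)
  op=0x9e00>>12=0x9 ⇒ psh (R)
  rd: (w>>9)&0x7=0x7 → x7

cpi $115, x2; cpi $104, x2; psh x7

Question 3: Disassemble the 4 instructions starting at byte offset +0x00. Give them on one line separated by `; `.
@+00  little-endian(fe 8f) = 0x8ffe
  top 4b → 0x8 → jnz [J]
  [11:0] imm=4094 (s12→-2) = $-2
@+02  little-endian(00 9c) = 0x9c00
  top 4b → 0x9 → psh [R]
  [11:9] rd=6 = x6
@+04  little-endian(00 50) = 0x5000
  top 4b → 0x5 → return [N]
@+06  little-endian(80 2e) = 0x2e80
  top 4b → 0x2 → str [RR]
  [11:9] rd=7 = x7
  [8:6] rs=2 = x2

jnz $-2; psh x6; return; str x2, x7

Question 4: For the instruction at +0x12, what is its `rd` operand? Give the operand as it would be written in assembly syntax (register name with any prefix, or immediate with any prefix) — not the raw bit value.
[12] 4f b0 → 0xb04f
  top 4b → 0xb → ldi [RI]
  rd: (w>>9)&0x7=0x0 → x0
  imm: (w>>0)&0x1ff=0x4f → $79

x0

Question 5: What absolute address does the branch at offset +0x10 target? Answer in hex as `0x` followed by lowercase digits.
[10] ee 8f → 0x8fee
  top 4b → 0x8 → jnz [J]
  [11:0] imm=4078 (s12→-18) = $-18
  target = base 0x5d1e + off 0x10 + 2 + imm -18 = 0x5d1e

0x5d1e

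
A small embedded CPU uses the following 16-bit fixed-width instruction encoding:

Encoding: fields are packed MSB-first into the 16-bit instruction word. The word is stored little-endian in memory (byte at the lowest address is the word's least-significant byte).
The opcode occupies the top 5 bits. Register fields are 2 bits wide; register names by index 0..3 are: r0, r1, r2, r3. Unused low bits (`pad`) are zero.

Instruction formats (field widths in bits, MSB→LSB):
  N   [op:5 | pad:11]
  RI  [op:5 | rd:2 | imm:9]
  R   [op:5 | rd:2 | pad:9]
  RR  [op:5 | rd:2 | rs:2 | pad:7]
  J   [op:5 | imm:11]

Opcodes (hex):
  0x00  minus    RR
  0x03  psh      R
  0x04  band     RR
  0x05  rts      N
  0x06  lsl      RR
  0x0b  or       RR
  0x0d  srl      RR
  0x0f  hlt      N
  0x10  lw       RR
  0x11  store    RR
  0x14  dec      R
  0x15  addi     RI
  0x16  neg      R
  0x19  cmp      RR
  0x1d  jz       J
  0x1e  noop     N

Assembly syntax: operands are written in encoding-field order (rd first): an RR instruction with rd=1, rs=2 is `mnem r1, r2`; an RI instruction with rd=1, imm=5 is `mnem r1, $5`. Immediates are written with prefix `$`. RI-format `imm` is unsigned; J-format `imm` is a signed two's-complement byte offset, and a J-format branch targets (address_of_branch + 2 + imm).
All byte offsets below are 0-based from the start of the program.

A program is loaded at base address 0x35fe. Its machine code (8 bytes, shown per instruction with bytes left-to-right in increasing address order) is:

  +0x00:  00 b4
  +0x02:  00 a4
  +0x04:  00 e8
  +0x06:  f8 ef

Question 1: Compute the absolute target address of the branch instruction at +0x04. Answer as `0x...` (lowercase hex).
@+04  little-endian(00 e8) = 0xe800
  opcode bits[15:11]=0x1d: jz/J
  imm@[10:0]=0x0 ⇒ $0
  target = base 0x35fe + off 0x04 + 2 + imm 0 = 0x3604

0x3604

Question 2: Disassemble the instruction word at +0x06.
off 0x06: read f8 ef as little → 0xeff8
  op=0xeff8>>11=0x1d ⇒ jz (J)
  imm@[10:0]=0x7f8 (s11→-8) ⇒ $-8

jz $-8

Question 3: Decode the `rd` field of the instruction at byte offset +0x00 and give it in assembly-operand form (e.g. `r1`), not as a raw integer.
off 0x00: read 00 b4 as little → 0xb400
  op=0xb400>>11=0x16 ⇒ neg (R)
  [10:9] rd=2 = r2

r2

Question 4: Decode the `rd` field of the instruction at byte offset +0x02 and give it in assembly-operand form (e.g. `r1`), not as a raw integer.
r2

@+02  little-endian(00 a4) = 0xa400
  op=0xa400>>11=0x14 ⇒ dec (R)
  rd: (w>>9)&0x3=0x2 → r2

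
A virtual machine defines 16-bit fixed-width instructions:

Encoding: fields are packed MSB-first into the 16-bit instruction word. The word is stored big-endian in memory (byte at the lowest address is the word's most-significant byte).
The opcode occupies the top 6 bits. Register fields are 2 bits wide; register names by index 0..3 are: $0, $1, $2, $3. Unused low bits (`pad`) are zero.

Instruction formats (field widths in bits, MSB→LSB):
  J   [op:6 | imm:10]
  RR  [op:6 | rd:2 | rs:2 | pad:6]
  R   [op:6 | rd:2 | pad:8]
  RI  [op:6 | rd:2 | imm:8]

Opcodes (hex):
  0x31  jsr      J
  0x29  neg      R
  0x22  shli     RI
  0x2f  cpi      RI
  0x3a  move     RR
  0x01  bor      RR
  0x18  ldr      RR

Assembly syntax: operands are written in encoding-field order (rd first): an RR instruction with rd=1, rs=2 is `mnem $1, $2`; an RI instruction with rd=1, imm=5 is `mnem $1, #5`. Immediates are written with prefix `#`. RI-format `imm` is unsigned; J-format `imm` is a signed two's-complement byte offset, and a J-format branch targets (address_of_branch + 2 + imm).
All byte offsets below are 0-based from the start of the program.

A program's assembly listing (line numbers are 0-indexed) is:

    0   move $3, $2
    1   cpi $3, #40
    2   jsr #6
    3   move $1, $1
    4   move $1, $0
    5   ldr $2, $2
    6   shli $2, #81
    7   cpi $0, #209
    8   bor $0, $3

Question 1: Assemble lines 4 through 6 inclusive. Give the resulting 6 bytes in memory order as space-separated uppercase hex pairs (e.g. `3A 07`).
4. move fields op=0x3a:6|rd=1:2|rs=0:2|pad=0:6 → word e900h → e9 00
5. ldr fields op=0x18:6|rd=2:2|rs=2:2|pad=0:6 → word 6280h → 62 80
6. shli fields op=0x22:6|rd=2:2|imm=81:8 → word 8a51h → 8a 51

E9 00 62 80 8A 51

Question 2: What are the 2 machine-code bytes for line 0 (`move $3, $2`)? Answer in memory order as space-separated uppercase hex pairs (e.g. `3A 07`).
EB 80

L0: move op=0x3a:6|rd=3:2|rs=2:2|pad=0:6 ⇒ 0xeb80 ⇒ big eb 80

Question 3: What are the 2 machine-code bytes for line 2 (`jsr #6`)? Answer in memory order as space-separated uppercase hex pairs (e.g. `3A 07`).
L2: jsr op=0x31:6|imm=6:10 ⇒ 0xc406 ⇒ big c4 06

C4 06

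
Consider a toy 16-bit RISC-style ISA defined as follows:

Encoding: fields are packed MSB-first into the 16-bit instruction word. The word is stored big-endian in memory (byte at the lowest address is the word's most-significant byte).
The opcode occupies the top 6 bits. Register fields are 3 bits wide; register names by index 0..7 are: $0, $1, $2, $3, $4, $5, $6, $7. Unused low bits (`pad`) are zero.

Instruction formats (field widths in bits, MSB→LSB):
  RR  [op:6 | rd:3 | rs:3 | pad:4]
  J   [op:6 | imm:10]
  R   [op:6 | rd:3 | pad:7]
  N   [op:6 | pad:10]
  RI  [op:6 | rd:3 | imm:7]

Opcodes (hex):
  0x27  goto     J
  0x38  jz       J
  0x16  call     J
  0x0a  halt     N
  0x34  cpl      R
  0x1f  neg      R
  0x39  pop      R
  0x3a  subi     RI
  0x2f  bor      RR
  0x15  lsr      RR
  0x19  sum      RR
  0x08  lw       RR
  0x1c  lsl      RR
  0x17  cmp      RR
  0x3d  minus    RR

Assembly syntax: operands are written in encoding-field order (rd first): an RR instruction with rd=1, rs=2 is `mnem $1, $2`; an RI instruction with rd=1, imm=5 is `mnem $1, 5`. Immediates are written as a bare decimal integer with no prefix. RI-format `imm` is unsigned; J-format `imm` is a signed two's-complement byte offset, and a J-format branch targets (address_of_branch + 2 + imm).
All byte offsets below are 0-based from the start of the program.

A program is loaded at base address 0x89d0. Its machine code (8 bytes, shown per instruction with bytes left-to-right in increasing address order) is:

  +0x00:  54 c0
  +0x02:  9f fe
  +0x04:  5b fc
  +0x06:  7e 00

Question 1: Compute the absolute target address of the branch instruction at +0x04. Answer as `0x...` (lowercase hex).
0x89d2

off 0x04: read 5b fc as big → 0x5bfc
  opcode bits[15:10]=0x16: call/J
  imm: (w>>0)&0x3ff=0x3fc (s10→-4) → -4
  target = base 0x89d0 + off 0x04 + 2 + imm -4 = 0x89d2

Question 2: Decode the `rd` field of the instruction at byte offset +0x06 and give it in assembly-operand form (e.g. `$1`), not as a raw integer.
$4

+0x06: 7e 00 ⇒ word 0x7e00 (big)
  op=0x7e00>>10=0x1f ⇒ neg (R)
  rd: (w>>7)&0x7=0x4 → $4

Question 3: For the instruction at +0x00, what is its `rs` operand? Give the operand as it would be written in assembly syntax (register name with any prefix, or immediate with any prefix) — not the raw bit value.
$4

[00] 54 c0 → 0x54c0
  opcode bits[15:10]=0x15: lsr/RR
  [9:7] rd=1 = $1
  [6:4] rs=4 = $4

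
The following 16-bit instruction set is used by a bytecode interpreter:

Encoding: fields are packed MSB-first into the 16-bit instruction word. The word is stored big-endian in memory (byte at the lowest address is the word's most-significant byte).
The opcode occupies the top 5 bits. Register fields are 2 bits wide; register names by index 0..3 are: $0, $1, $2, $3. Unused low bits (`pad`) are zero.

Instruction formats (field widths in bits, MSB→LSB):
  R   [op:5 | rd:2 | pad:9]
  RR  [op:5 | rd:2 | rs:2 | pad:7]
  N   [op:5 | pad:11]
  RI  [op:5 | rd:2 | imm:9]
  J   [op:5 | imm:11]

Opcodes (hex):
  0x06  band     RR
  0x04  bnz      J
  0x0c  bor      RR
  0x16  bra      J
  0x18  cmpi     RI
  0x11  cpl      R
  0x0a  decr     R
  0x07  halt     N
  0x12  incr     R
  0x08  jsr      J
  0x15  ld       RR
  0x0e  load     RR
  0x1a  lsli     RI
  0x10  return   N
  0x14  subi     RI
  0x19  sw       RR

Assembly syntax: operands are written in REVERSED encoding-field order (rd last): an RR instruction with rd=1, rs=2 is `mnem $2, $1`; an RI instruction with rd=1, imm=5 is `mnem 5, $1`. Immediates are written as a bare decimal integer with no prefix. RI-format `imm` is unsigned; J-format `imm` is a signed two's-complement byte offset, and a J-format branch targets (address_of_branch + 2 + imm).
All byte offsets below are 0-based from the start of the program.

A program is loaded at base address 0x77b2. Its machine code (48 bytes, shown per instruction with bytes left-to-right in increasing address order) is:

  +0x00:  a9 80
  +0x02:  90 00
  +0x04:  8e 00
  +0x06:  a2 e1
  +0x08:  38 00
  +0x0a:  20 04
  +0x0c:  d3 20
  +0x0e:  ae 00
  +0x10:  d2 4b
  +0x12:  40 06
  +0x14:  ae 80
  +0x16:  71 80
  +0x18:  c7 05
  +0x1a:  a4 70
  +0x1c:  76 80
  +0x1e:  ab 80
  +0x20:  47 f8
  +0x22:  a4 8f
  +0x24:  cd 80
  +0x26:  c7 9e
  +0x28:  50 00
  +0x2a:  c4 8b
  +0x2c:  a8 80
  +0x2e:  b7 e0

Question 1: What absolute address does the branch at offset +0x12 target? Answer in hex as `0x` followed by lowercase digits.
0x77cc

@+12  big-endian(40 06) = 0x4006
  op=0x4006>>11=0x8 ⇒ jsr (J)
  [10:0] imm=6 = 6
  target = base 0x77b2 + off 0x12 + 2 + imm 6 = 0x77cc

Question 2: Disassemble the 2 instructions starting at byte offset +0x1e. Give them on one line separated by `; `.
+0x1e: ab 80 ⇒ word 0xab80 (big)
  top 5b → 0x15 → ld [RR]
  [10:9] rd=1 = $1
  [8:7] rs=3 = $3
+0x20: 47 f8 ⇒ word 0x47f8 (big)
  top 5b → 0x8 → jsr [J]
  [10:0] imm=2040 (s11→-8) = -8

ld $3, $1; jsr -8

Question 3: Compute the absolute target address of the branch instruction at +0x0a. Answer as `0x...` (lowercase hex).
0x77c2

[0a] 20 04 → 0x2004
  opcode bits[15:11]=0x4: bnz/J
  [10:0] imm=4 = 4
  target = base 0x77b2 + off 0x0a + 2 + imm 4 = 0x77c2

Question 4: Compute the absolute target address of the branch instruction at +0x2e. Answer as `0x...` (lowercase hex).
0x77c2

@+2e  big-endian(b7 e0) = 0xb7e0
  opcode bits[15:11]=0x16: bra/J
  [10:0] imm=2016 (s11→-32) = -32
  target = base 0x77b2 + off 0x2e + 2 + imm -32 = 0x77c2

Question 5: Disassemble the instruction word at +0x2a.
+0x2a: c4 8b ⇒ word 0xc48b (big)
  top 5b → 0x18 → cmpi [RI]
  rd@[10:9]=0x2 ⇒ $2
  imm@[8:0]=0x8b ⇒ 139

cmpi 139, $2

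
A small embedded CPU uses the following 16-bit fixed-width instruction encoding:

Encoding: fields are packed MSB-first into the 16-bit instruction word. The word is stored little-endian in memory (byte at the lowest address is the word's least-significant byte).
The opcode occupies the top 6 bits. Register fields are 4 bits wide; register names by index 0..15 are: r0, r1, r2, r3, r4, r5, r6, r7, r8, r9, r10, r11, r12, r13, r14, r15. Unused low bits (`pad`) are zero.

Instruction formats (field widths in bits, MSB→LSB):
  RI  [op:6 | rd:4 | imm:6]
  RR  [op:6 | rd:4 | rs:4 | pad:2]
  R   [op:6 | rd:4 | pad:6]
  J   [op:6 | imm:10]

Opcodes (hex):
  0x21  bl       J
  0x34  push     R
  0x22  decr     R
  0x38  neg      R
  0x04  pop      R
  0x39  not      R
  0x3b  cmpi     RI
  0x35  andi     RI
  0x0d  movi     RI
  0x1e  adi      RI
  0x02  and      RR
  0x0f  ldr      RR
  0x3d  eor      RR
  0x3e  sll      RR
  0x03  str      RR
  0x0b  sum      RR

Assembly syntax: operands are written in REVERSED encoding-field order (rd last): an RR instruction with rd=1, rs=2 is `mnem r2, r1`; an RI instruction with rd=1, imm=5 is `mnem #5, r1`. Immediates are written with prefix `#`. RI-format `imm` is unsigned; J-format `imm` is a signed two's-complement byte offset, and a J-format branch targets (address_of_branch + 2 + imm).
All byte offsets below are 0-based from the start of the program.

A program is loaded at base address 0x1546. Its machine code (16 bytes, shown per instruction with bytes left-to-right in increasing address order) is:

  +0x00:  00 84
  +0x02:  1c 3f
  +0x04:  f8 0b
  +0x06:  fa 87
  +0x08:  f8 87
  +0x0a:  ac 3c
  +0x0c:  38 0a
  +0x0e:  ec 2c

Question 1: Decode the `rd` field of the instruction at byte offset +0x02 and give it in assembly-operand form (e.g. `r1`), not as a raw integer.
r12

[02] 1c 3f → 0x3f1c
  opcode bits[15:10]=0xf: ldr/RR
  rd@[9:6]=0xc ⇒ r12
  rs@[5:2]=0x7 ⇒ r7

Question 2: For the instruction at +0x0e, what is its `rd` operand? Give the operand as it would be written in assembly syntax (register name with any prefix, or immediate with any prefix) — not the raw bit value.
r3

@+0e  little-endian(ec 2c) = 0x2cec
  op=0x2cec>>10=0xb ⇒ sum (RR)
  [9:6] rd=3 = r3
  [5:2] rs=11 = r11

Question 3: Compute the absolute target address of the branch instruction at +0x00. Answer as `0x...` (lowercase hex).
off 0x00: read 00 84 as little → 0x8400
  op=0x8400>>10=0x21 ⇒ bl (J)
  imm: (w>>0)&0x3ff=0x0 → #0
  target = base 0x1546 + off 0x00 + 2 + imm 0 = 0x1548

0x1548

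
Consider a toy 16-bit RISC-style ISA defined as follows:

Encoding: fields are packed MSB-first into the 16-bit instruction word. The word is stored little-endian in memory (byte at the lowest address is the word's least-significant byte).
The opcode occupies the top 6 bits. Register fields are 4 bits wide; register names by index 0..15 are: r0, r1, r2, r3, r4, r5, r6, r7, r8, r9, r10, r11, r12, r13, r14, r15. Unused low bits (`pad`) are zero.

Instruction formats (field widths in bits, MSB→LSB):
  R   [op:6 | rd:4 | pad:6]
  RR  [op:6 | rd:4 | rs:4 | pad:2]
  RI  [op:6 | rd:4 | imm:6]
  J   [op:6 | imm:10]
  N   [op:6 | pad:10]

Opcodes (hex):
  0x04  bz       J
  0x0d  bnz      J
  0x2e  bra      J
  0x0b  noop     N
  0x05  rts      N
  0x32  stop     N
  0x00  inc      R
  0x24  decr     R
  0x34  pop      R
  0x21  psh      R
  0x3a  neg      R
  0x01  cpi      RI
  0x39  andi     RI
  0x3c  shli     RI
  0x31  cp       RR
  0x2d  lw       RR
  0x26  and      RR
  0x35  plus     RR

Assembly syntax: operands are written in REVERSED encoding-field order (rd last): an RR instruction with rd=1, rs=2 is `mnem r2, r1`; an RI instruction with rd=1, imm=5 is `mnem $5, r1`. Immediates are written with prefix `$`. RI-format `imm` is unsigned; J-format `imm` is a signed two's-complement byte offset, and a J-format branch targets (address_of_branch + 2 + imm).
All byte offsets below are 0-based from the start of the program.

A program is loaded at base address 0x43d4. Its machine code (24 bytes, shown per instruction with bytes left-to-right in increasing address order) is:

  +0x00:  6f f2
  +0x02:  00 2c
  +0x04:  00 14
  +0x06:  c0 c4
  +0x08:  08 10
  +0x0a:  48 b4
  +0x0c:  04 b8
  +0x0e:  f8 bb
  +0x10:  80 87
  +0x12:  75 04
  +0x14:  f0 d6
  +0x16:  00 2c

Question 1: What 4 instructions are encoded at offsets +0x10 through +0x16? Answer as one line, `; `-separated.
+0x10: 80 87 ⇒ word 0x8780 (little)
  top 6b → 0x21 → psh [R]
  rd: (w>>6)&0xf=0xe → r14
+0x12: 75 04 ⇒ word 0x0475 (little)
  top 6b → 0x1 → cpi [RI]
  rd: (w>>6)&0xf=0x1 → r1
  imm: (w>>0)&0x3f=0x35 → $53
+0x14: f0 d6 ⇒ word 0xd6f0 (little)
  top 6b → 0x35 → plus [RR]
  rd: (w>>6)&0xf=0xb → r11
  rs: (w>>2)&0xf=0xc → r12
+0x16: 00 2c ⇒ word 0x2c00 (little)
  top 6b → 0xb → noop [N]

psh r14; cpi $53, r1; plus r12, r11; noop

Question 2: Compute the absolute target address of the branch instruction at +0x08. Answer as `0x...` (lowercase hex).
0x43e6

@+08  little-endian(08 10) = 0x1008
  opcode bits[15:10]=0x4: bz/J
  [9:0] imm=8 = $8
  target = base 0x43d4 + off 0x08 + 2 + imm 8 = 0x43e6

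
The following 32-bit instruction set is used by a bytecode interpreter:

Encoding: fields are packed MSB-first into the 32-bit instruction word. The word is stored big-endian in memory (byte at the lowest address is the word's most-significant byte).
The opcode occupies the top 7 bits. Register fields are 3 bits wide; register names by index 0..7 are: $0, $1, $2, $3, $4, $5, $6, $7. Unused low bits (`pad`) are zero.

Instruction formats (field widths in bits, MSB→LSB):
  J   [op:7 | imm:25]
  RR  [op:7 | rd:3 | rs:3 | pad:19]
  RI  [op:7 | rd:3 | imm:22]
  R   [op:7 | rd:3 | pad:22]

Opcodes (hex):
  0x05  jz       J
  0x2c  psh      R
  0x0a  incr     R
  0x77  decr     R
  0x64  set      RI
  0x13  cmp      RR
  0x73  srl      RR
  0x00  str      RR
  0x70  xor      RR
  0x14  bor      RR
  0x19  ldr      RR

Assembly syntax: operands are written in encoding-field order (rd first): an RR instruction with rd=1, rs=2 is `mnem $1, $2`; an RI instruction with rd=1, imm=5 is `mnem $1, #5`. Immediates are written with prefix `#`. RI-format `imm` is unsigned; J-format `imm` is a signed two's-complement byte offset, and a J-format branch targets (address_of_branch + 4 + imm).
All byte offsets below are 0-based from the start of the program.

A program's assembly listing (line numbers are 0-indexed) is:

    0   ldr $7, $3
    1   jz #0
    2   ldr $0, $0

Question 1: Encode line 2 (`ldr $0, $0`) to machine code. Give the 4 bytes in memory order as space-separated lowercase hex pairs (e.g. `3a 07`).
line 2 (ldr): pack op=0x19:7|rd=0:3|rs=0:3|pad=0:19 = 0x32000000; big→ 32 00 00 00

32 00 00 00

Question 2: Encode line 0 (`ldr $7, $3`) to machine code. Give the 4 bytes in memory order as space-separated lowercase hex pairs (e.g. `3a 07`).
0. ldr fields op=0x19:7|rd=7:3|rs=3:3|pad=0:19 → word 33d80000h → 33 d8 00 00

33 d8 00 00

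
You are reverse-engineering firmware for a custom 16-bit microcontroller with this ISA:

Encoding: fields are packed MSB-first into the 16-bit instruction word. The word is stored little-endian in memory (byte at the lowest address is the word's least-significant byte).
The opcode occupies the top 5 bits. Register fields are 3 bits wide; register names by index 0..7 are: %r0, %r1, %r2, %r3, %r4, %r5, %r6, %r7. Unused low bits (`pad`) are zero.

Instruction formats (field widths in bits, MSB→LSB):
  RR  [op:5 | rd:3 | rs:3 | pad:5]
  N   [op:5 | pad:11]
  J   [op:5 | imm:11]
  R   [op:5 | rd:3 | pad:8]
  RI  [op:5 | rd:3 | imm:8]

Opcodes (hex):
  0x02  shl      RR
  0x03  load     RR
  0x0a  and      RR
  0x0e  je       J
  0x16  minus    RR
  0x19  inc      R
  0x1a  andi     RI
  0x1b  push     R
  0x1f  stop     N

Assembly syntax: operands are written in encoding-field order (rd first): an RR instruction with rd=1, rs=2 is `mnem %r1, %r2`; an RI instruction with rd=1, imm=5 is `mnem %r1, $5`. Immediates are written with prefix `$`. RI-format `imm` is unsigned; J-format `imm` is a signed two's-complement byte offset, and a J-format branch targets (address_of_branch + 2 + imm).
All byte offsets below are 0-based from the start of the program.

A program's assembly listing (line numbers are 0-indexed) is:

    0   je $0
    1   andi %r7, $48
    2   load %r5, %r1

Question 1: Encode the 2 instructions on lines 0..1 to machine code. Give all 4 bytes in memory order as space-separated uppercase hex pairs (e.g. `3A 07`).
0. je fields op=0xe:5|imm=0:11 → word 7000h → 00 70
1. andi fields op=0x1a:5|rd=7:3|imm=48:8 → word d730h → 30 d7

00 70 30 D7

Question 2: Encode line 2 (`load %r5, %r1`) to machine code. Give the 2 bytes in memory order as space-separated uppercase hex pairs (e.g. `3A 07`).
20 1D

L2: load op=0x3:5|rd=5:3|rs=1:3|pad=0:5 ⇒ 0x1d20 ⇒ little 20 1d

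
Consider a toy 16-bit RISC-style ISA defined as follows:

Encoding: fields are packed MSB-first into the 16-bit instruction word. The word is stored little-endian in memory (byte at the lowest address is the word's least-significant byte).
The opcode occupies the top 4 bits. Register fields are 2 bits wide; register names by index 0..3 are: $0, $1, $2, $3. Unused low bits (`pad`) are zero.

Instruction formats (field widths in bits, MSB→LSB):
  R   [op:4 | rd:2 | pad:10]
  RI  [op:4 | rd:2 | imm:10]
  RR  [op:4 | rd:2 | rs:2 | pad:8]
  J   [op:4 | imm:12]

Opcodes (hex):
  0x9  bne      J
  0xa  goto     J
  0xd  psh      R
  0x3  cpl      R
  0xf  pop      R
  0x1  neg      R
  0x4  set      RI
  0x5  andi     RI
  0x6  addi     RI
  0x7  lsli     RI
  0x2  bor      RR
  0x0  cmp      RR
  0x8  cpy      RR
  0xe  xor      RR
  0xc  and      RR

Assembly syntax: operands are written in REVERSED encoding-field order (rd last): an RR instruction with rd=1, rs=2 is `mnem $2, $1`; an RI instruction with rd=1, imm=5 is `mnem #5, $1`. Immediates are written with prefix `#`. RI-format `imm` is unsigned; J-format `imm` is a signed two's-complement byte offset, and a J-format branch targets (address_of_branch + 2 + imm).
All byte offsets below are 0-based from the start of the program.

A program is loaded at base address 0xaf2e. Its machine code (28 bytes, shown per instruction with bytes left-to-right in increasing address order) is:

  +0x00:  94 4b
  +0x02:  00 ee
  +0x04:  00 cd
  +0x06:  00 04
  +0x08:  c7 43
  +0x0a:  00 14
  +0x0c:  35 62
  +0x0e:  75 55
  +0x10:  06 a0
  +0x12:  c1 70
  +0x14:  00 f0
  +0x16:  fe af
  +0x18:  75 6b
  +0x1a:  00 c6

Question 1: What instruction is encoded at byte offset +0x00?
set #916, $2

[00] 94 4b → 0x4b94
  top 4b → 0x4 → set [RI]
  rd: (w>>10)&0x3=0x2 → $2
  imm: (w>>0)&0x3ff=0x394 → #916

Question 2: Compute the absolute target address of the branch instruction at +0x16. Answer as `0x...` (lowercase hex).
off 0x16: read fe af as little → 0xaffe
  opcode bits[15:12]=0xa: goto/J
  imm: (w>>0)&0xfff=0xffe (s12→-2) → #-2
  target = base 0xaf2e + off 0x16 + 2 + imm -2 = 0xaf44

0xaf44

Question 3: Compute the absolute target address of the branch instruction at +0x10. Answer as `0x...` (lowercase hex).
[10] 06 a0 → 0xa006
  top 4b → 0xa → goto [J]
  imm@[11:0]=0x6 ⇒ #6
  target = base 0xaf2e + off 0x10 + 2 + imm 6 = 0xaf46

0xaf46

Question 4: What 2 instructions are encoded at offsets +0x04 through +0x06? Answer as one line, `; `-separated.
and $1, $3; cmp $0, $1

@+04  little-endian(00 cd) = 0xcd00
  opcode bits[15:12]=0xc: and/RR
  rd@[11:10]=0x3 ⇒ $3
  rs@[9:8]=0x1 ⇒ $1
@+06  little-endian(00 04) = 0x0400
  opcode bits[15:12]=0x0: cmp/RR
  rd@[11:10]=0x1 ⇒ $1
  rs@[9:8]=0x0 ⇒ $0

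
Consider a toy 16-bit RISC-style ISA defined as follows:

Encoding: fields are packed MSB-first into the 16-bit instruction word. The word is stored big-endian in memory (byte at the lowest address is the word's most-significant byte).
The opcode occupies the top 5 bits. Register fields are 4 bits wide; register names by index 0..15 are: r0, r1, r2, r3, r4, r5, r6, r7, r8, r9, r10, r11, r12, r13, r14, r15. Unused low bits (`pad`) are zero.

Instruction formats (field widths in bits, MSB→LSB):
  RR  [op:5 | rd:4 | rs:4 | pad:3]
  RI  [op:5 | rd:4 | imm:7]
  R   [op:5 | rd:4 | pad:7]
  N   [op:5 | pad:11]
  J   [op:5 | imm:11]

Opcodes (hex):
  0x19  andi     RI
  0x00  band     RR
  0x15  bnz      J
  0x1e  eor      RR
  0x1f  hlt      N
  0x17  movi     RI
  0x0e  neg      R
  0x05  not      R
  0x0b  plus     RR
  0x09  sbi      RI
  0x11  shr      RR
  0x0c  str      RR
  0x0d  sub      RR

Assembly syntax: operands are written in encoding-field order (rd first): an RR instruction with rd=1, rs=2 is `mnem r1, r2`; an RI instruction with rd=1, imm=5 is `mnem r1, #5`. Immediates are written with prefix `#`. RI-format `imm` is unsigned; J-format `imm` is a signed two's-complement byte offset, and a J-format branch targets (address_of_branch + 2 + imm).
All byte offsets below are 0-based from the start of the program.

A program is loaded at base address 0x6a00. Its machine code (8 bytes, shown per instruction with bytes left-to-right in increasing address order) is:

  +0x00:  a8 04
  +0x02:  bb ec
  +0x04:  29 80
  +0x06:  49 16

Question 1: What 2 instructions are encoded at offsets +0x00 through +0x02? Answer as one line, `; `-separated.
@+00  big-endian(a8 04) = 0xa804
  op=0xa804>>11=0x15 ⇒ bnz (J)
  imm: (w>>0)&0x7ff=0x4 → #4
@+02  big-endian(bb ec) = 0xbbec
  op=0xbbec>>11=0x17 ⇒ movi (RI)
  rd: (w>>7)&0xf=0x7 → r7
  imm: (w>>0)&0x7f=0x6c → #108

bnz #4; movi r7, #108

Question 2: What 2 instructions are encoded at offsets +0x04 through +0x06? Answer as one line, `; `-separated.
[04] 29 80 → 0x2980
  op=0x2980>>11=0x5 ⇒ not (R)
  rd@[10:7]=0x3 ⇒ r3
[06] 49 16 → 0x4916
  op=0x4916>>11=0x9 ⇒ sbi (RI)
  rd@[10:7]=0x2 ⇒ r2
  imm@[6:0]=0x16 ⇒ #22

not r3; sbi r2, #22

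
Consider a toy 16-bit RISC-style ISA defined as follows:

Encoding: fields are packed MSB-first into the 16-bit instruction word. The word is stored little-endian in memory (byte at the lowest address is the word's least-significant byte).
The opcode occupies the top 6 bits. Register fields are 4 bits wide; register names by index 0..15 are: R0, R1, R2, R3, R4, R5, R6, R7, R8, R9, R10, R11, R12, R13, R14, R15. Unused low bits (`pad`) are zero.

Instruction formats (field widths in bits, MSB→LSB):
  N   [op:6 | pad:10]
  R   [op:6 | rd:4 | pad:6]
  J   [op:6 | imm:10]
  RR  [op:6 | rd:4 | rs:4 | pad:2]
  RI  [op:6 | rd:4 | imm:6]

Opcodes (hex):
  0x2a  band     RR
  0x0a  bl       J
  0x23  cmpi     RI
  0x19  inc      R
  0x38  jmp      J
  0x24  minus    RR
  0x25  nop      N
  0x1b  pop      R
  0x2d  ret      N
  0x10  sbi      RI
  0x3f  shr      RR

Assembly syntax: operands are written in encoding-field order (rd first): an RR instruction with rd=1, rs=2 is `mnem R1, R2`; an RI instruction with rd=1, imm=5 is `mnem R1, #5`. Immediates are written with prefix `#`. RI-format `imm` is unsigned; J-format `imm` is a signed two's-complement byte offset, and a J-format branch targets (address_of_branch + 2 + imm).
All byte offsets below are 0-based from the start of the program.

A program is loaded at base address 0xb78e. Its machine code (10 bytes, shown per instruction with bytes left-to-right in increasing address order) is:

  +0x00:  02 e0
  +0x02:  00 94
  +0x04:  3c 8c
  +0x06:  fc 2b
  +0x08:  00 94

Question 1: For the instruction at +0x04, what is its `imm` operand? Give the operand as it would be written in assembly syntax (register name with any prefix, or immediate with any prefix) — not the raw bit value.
[04] 3c 8c → 0x8c3c
  top 6b → 0x23 → cmpi [RI]
  rd: (w>>6)&0xf=0x0 → R0
  imm: (w>>0)&0x3f=0x3c → #60

#60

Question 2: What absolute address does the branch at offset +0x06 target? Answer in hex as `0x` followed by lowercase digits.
0xb792

@+06  little-endian(fc 2b) = 0x2bfc
  opcode bits[15:10]=0xa: bl/J
  imm@[9:0]=0x3fc (s10→-4) ⇒ #-4
  target = base 0xb78e + off 0x06 + 2 + imm -4 = 0xb792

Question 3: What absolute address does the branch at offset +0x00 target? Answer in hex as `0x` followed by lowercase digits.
@+00  little-endian(02 e0) = 0xe002
  top 6b → 0x38 → jmp [J]
  imm@[9:0]=0x2 ⇒ #2
  target = base 0xb78e + off 0x00 + 2 + imm 2 = 0xb792

0xb792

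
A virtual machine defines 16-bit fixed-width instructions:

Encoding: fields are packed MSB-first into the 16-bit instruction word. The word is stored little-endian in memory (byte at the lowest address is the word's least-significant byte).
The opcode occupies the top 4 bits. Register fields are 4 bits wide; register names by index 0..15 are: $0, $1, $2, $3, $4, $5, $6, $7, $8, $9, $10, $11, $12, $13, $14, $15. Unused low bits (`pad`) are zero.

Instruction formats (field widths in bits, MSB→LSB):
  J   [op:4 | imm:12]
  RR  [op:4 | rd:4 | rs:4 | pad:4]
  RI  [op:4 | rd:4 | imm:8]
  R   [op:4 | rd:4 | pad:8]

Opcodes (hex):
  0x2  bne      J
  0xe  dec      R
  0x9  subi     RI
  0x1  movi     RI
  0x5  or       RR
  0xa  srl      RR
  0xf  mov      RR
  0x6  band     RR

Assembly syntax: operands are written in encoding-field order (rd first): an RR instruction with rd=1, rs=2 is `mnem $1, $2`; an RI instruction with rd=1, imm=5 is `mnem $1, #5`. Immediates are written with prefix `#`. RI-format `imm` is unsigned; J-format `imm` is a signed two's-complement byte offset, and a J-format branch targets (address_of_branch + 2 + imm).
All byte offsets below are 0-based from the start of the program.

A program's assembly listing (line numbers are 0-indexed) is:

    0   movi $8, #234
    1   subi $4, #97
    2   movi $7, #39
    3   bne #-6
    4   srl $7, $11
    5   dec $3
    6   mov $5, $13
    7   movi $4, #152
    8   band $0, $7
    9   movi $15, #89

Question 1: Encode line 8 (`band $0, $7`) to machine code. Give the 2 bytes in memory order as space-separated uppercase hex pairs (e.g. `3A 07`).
70 60

8. band fields op=0x6:4|rd=0:4|rs=7:4|pad=0:4 → word 6070h → 70 60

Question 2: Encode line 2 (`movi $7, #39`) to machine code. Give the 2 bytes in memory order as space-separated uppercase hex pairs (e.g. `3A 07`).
27 17

line 2 (movi): pack op=0x1:4|rd=7:4|imm=39:8 = 0x1727; little→ 27 17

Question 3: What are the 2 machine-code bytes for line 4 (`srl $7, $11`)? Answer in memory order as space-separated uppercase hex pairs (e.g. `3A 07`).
4. srl fields op=0xa:4|rd=7:4|rs=11:4|pad=0:4 → word a7b0h → b0 a7

B0 A7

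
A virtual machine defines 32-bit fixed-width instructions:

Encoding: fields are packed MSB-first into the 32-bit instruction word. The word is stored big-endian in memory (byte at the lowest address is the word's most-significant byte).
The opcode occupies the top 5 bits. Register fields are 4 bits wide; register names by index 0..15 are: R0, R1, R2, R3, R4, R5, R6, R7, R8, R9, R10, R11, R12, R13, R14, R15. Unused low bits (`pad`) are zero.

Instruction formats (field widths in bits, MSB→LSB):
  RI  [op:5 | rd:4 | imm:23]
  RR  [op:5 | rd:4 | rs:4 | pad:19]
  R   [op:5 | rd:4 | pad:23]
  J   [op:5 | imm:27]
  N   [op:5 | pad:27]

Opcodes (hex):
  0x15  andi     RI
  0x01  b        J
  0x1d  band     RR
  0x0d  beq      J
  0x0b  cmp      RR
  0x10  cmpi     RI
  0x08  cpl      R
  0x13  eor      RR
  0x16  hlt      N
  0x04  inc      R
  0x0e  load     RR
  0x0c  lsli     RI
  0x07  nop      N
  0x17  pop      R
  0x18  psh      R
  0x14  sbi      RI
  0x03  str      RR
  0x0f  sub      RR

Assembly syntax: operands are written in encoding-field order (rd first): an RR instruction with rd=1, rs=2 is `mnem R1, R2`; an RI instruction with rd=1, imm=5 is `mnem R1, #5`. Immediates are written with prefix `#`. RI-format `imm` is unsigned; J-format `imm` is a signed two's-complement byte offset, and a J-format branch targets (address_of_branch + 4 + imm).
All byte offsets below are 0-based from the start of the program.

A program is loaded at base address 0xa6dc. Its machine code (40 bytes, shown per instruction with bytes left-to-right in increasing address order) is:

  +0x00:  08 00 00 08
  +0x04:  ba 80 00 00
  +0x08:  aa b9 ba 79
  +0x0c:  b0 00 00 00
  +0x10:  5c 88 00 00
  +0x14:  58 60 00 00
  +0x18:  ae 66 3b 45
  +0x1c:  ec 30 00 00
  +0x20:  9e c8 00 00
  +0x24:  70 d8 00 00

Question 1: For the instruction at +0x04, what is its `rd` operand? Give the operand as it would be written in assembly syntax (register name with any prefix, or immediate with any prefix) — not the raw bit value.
@+04  big-endian(ba 80 00 00) = 0xba800000
  top 5b → 0x17 → pop [R]
  rd: (w>>23)&0xf=0x5 → R5

R5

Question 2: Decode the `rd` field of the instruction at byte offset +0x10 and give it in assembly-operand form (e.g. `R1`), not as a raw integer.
R9

[10] 5c 88 00 00 → 0x5c880000
  top 5b → 0xb → cmp [RR]
  rd@[26:23]=0x9 ⇒ R9
  rs@[22:19]=0x1 ⇒ R1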